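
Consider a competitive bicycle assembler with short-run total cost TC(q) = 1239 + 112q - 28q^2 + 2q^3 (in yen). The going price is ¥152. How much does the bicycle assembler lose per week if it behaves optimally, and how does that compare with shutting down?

Profit = -¥39 at q = 10

AVC = 112 - 28q + 2q^2; min AVC = ¥14 at q = 7. Since P = ¥152 ≥ min AVC, the firm produces.
MC = 112 - 56q + 6q^2. Setting P = MC and taking the root on the rising branch gives q* = 10.
TR = 152·10 = 1520. TC = 1239 + 320 = 1559. Profit = 1520 − 1559 = -¥39.
Shutting down would mean losing the fixed cost of ¥1239, so operating at a loss of ¥39 is better by ¥1200.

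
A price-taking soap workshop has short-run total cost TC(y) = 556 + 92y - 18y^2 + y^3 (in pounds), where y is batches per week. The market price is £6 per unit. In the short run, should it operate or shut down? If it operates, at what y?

Shut down

Variable cost is VC = 92y - 18y^2 + y^3, so AVC = VC/y = 92 - 18y + y^2 and MC = dTC/dy = 92 - 36y + 3y^2.
AVC hits its minimum where MC = AVC, at y = 9, giving min AVC = 92 - 18·9 + 9^2 = £11.
Since P = £6 < min AVC = £11, price fails to cover variable cost at any output.
Best response: produce nothing and absorb the £556 fixed cost.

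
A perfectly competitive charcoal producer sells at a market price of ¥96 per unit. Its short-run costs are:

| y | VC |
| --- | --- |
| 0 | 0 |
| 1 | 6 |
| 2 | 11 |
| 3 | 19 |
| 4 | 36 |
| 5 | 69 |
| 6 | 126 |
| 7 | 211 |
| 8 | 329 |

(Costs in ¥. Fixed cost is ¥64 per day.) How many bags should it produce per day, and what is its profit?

y = 7; profit = ¥397

Compute π = P·y − TC at each output: y=0: -64; y=1: 26; y=2: 117; y=3: 205; y=4: 284; y=5: 347; y=6: 386; y=7: 397; y=8: 375.
Profit is maximized at y = 7. AVC there is 211/7 = ¥30.14 ≤ P, so producing beats shutting down (which would give -¥64).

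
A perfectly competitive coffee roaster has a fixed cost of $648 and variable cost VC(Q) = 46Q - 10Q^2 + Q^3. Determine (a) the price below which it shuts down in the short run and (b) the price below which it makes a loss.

Shutdown price = $21; break-even price = $109

Shutdown price = min AVC. AVC = 46 - 10Q + Q^2, with vertex at Q = 5 and minimum $21.
ATC = 648/Q + 46 - 10Q + Q^2. Setting dATC/dQ = −648/Q^2 − 10 + 2Q = 0 gives Q = 9 (since 2·9^3 − 10·9^2 = 648).
min ATC = 648/9 + 46 − 10·9 + 9^2 = $109. That is the break-even price.
Between these two prices the firm operates at a loss; above $109 it earns a profit.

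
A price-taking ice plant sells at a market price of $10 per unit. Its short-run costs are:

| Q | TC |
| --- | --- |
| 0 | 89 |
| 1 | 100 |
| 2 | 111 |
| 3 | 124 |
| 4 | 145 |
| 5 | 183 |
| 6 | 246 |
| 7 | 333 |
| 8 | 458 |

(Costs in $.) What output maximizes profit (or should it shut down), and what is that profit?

Tabulate TR − TC: Q=0: -89; Q=1: -90; Q=2: -91; Q=3: -94; Q=4: -105; Q=5: -133; Q=6: -186; Q=7: -263; Q=8: -378.
Profit is highest at Q = 0. Equivalently, the lowest AVC in the table is 11/1 ≈ $11 at Q = 1, and P = $10 falls below it — price never covers variable cost, so the firm shuts down and loses only its fixed cost.

Q = 0 (shut down); profit = -$89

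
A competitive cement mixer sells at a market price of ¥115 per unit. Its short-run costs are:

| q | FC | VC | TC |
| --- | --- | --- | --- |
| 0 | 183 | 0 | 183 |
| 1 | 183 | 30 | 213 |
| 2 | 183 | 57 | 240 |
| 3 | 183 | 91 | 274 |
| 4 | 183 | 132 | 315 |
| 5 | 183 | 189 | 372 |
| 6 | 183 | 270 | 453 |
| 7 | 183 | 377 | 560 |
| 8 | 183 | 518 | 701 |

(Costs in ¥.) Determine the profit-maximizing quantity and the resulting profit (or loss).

q = 7; profit = ¥245

Tabulate TR − TC: q=0: -183; q=1: -98; q=2: -10; q=3: 71; q=4: 145; q=5: 203; q=6: 237; q=7: 245; q=8: 219.
Profit is maximized at q = 7. AVC there is 377/7 = ¥53.86 ≤ P, so producing beats shutting down (which would give -¥183).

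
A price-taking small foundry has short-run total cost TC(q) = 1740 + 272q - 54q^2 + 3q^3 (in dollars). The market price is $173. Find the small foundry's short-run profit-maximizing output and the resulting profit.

AVC = 272 - 54q + 3q^2; min AVC = $29 at q = 9. Since P = $173 ≥ min AVC, the firm produces.
MC = 272 - 108q + 9q^2. Setting P = MC and taking the root on the rising branch gives q* = 11.
TR = 173·11 = 1903. TC = 1740 + 451 = 2191. Profit = 1903 − 2191 = -$288.
By producing, the firm covers all variable cost plus $1452 of fixed cost; shutting down would lose the full $1740.

Profit = -$288 at q = 11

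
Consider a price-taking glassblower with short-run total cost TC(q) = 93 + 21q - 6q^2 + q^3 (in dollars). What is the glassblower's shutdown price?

The shutdown price is the minimum of AVC. VC = 21q - 6q^2 + q^3, so AVC = 21 - 6q + q^2.
dAVC/dq = -6 + 2q = 0 gives q = 3. min AVC = 21 - 6·3 + 3^2 = 12.
For P < $12 the firm produces nothing.

$12 per unit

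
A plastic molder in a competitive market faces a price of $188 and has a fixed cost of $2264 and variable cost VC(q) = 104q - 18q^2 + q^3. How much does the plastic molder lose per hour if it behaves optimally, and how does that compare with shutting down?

Profit = -$304 at q = 14

AVC = 104 - 18q + q^2 has its minimum $23 at q = 9; price $188 clears that bar, so the firm operates.
With MC = 104 - 36q + 3q^2, P = MC on the upward-sloping part at q* = 14.
TR = 188·14 = 2632. TC = 2264 + 672 = 2936. Profit = 2632 − 2936 = -$304.
Shutting down would mean losing the fixed cost of $2264, so operating at a loss of $304 is better by $1960.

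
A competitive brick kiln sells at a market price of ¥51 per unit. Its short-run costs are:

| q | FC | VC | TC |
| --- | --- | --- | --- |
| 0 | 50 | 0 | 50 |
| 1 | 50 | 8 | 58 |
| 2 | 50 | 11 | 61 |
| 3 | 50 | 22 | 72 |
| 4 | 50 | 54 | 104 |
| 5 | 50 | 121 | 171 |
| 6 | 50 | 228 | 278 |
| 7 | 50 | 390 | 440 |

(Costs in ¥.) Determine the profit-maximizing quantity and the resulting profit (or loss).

q = 4; profit = ¥100

Profit at each row (π = 51q − TC): q=0: -50; q=1: -7; q=2: 41; q=3: 81; q=4: 100; q=5: 84; q=6: 28; q=7: -83.
Profit is maximized at q = 4. AVC there is 54/4 = ¥13.50 ≤ P, so producing beats shutting down (which would give -¥50).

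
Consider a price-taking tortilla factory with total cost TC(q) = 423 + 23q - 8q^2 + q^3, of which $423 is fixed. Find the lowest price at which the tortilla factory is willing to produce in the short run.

The shutdown price is the minimum of AVC. VC = 23q - 8q^2 + q^3, so AVC = 23 - 8q + q^2.
At the minimum of AVC, MC = AVC. MC = 23 - 16q + 3q^2; setting MC = AVC gives 2q^2 - 8q = 0, so q = 4. min AVC = 7.
For P < $7 the firm produces nothing.

$7 per unit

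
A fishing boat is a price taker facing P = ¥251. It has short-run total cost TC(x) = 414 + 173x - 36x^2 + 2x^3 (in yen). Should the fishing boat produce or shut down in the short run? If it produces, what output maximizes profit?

Variable cost is VC = 173x - 36x^2 + 2x^3, so AVC = VC/x = 173 - 36x + 2x^2 and MC = dTC/dx = 173 - 72x + 6x^2.
AVC hits its minimum where MC = AVC, at x = 9, giving min AVC = 173 - 36·9 + 2·9^2 = ¥11.
P = ¥251 exceeds min AVC = ¥11, so the firm stays open.
Set P = MC: 251 = 173 - 72x + 6x^2 → -78 - 72x + 6x^2 = 0. The roots are x = -1 and x = 13; the profit-maximizing output is on the rising part of MC, so x* = 13.
Check: AVC at x = 13 is ¥43 ≤ P, so revenue covers variable cost.
Profit = P·x − TC = 251·13 − 973 = ¥2290.

Produce at x = 13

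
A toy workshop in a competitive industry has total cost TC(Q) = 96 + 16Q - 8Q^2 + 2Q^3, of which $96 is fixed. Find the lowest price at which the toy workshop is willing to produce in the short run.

The shutdown price is the minimum of AVC. VC = 16Q - 8Q^2 + 2Q^3, so AVC = 16 - 8Q + 2Q^2.
At the minimum of AVC, MC = AVC. MC = 16 - 16Q + 6Q^2; setting MC = AVC gives 4Q^2 - 8Q = 0, so Q = 2. min AVC = 8.
For P < $8 the firm produces nothing.

$8 per unit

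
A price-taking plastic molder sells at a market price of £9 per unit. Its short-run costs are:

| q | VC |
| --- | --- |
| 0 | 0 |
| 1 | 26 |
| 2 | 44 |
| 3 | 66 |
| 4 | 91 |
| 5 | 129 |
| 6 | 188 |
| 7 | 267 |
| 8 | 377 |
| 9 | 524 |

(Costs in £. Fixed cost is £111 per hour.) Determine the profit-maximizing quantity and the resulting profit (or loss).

Tabulate TR − TC: q=0: -111; q=1: -128; q=2: -137; q=3: -150; q=4: -166; q=5: -195; q=6: -245; q=7: -315; q=8: -416; q=9: -554.
Profit is highest at q = 0. Equivalently, the lowest AVC in the table is 44/2 ≈ £22 at q = 2, and P = £9 falls below it — price never covers variable cost, so the firm shuts down and loses only its fixed cost.

q = 0 (shut down); profit = -£111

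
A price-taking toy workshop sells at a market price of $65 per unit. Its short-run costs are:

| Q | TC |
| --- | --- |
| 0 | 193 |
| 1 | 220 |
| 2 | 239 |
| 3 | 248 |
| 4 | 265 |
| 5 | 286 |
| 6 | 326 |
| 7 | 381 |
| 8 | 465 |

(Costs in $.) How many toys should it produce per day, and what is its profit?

Profit at each row (π = 65Q − TC): Q=0: -193; Q=1: -155; Q=2: -109; Q=3: -53; Q=4: -5; Q=5: 39; Q=6: 64; Q=7: 74; Q=8: 55.
Profit is maximized at Q = 7. AVC there is 188/7 = $26.86 ≤ P, so producing beats shutting down (which would give -$193).

Q = 7; profit = $74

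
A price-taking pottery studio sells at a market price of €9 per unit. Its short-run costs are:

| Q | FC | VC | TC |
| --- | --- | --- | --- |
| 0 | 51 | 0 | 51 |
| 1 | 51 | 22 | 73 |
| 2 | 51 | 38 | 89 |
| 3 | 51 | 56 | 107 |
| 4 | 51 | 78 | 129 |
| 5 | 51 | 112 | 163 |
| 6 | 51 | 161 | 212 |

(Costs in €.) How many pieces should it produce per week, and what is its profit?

Q = 0 (shut down); profit = -€51

Tabulate TR − TC: Q=0: -51; Q=1: -64; Q=2: -71; Q=3: -80; Q=4: -93; Q=5: -118; Q=6: -158.
Profit is highest at Q = 0. Equivalently, the lowest AVC in the table is 56/3 ≈ €18.67 at Q = 3, and P = €9 falls below it — price never covers variable cost, so the firm shuts down and loses only its fixed cost.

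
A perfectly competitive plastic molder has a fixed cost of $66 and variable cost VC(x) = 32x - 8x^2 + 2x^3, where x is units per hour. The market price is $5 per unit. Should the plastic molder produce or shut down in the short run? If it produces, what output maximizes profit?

Shut down

From TC, MC = TC'(x) = 32 - 16x + 6x^2 and AVC = VC/x = 32 - 8x + 2x^2.
AVC is minimized where dAVC/dx = -8 + 4x = 0, at x = 2; min AVC = 32 - 8·2 + 2·2^2 = $24.
P = $5 lies below min AVC = $24; no output level covers variable cost.
The firm minimizes its loss by shutting down and losing only its fixed cost of $66.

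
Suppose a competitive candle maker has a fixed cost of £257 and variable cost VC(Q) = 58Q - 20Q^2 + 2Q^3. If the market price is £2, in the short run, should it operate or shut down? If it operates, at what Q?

Shut down

From TC, MC = TC'(Q) = 58 - 40Q + 6Q^2 and AVC = VC/Q = 58 - 20Q + 2Q^2.
The AVC parabola has its vertex at Q = 20/4 = 5, where AVC = 58 - 20·5 + 2·5^2 = £8.
P = £2 lies below min AVC = £8; no output level covers variable cost.
The firm minimizes its loss by shutting down and losing only its fixed cost of £257.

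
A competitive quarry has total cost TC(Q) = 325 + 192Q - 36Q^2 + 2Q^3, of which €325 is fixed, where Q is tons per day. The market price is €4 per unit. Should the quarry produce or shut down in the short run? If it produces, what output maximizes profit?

Shut down

Variable cost is VC = 192Q - 36Q^2 + 2Q^3, so AVC = VC/Q = 192 - 36Q + 2Q^2 and MC = dTC/dQ = 192 - 72Q + 6Q^2.
AVC is minimized where dAVC/dQ = -36 + 4Q = 0, at Q = 9; min AVC = 192 - 36·9 + 2·9^2 = €30.
Since P = €4 < min AVC = €30, price fails to cover variable cost at any output.
Shutting down limits the loss to fixed cost, €325.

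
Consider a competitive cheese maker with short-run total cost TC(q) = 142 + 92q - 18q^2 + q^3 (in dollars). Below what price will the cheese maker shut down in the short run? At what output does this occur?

$11 per unit, at q = 9

The shutdown price is the minimum of AVC. VC = 92q - 18q^2 + q^3, so AVC = 92 - 18q + q^2.
At the minimum of AVC, MC = AVC. MC = 92 - 36q + 3q^2; setting MC = AVC gives 2q^2 - 18q = 0, so q = 9. min AVC = 11.
So the shutdown price is $11.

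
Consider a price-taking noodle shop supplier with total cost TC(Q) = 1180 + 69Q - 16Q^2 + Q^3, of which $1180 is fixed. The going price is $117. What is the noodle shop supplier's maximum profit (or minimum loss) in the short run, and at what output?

AVC = 69 - 16Q + Q^2; min AVC = $5 at Q = 8. Since P = $117 ≥ min AVC, the firm produces.
With MC = 69 - 32Q + 3Q^2, P = MC on the upward-sloping part at Q* = 12.
TR = 117·12 = 1404. TC = 1180 + 252 = 1432. Profit = 1404 − 1432 = -$28.
That loss of $28 beats the $1180 the firm would lose by shutting down; producing recovers $1152 of fixed cost.

Profit = -$28 at Q = 12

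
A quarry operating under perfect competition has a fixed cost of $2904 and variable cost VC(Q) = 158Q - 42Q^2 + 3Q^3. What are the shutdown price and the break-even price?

AVC = 158 - 42Q + 3Q^2; minimized at Q = 7, giving min AVC = $11. That is the shutdown price.
ATC = 2904/Q + 158 - 42Q + 3Q^2. Setting dATC/dQ = −2904/Q^2 − 42 + 6Q = 0 gives Q = 11 (since 6·11^3 − 42·11^2 = 2904).
min ATC = 2904/11 + 158 − 42·11 + 3·11^2 = $323. That is the break-even price.
For $11 ≤ P < $323 the firm produces at a loss; below $11 it shuts down.

Shutdown price = $11; break-even price = $323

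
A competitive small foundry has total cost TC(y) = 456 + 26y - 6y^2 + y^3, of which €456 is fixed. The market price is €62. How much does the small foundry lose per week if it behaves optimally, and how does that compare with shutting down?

AVC = 26 - 6y + y^2 has its minimum €17 at y = 3; price €62 clears that bar, so the firm operates.
MC = 26 - 12y + 3y^2. Setting P = MC and taking the root on the rising branch gives y* = 6.
TR = 62·6 = 372. TC = 456 + 156 = 612. Profit = 372 − 612 = -€240.
By producing, the firm covers all variable cost plus €216 of fixed cost; shutting down would lose the full €456.

Profit = -€240 at y = 6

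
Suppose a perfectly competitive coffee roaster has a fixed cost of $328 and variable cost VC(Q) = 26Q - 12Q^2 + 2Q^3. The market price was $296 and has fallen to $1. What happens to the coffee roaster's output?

Output falls from 9 to 0 (the firm shuts down)

AVC = 26 - 12Q + 2Q^2, minimized at Q = 3 where min AVC = $8. MC = 26 - 24Q + 6Q^2.
At P = $296 ≥ min AVC, set P = MC on the rising branch: Q = 9.
At P = $1 < min AVC = $8, price no longer covers variable cost at any output, so the firm shuts down: Q = 0.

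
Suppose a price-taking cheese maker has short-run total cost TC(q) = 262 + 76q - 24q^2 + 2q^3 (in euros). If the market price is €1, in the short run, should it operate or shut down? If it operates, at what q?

Shut down

Strip out fixed cost: VC = 76q - 24q^2 + 2q^3. Then AVC = 76 - 24q + 2q^2 and MC = 76 - 48q + 6q^2.
The AVC parabola has its vertex at q = 24/4 = 6, where AVC = 76 - 24·6 + 2·6^2 = €4.
P = €1 lies below min AVC = €4; no output level covers variable cost.
Best response: produce nothing and absorb the €262 fixed cost.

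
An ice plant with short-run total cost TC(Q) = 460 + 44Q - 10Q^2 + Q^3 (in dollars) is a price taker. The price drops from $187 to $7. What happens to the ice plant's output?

AVC = 44 - 10Q + Q^2, minimized at Q = 5 where min AVC = $19. MC = 44 - 20Q + 3Q^2.
With P = $187 above the shutdown price, P = MC gives Q = 11.
At P = $7 < min AVC = $19, price no longer covers variable cost at any output, so the firm shuts down: Q = 0.

Output falls from 11 to 0 (the firm shuts down)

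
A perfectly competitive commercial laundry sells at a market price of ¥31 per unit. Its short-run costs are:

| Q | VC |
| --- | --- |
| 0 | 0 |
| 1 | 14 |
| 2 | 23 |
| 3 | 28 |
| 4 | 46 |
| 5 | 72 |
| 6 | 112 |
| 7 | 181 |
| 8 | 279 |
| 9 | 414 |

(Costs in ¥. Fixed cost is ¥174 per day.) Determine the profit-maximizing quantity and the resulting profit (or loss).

Tabulate TR − TC: Q=0: -174; Q=1: -157; Q=2: -135; Q=3: -109; Q=4: -96; Q=5: -91; Q=6: -100; Q=7: -138; Q=8: -205; Q=9: -309.
Profit is maximized at Q = 5. AVC there is 72/5 = ¥14.40 ≤ P, so producing beats shutting down (which would give -¥174).

Q = 5; profit = -¥91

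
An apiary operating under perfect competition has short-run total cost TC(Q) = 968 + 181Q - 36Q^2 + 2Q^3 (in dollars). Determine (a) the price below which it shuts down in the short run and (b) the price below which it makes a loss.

Shutdown price = $19; break-even price = $115

Shutdown price = min AVC. AVC = 181 - 36Q + 2Q^2, with vertex at Q = 9 and minimum $19.
ATC = 968/Q + 181 - 36Q + 2Q^2. Setting dATC/dQ = −968/Q^2 − 36 + 4Q = 0 gives Q = 11 (since 4·11^3 − 36·11^2 = 968).
min ATC = 968/11 + 181 − 36·11 + 2·11^2 = $115. That is the break-even price.
For $19 ≤ P < $115 the firm produces at a loss; below $19 it shuts down.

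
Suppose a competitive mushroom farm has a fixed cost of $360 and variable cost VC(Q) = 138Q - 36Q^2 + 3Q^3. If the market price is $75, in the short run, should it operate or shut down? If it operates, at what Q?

Produce at Q = 7

Strip out fixed cost: VC = 138Q - 36Q^2 + 3Q^3. Then AVC = 138 - 36Q + 3Q^2 and MC = 138 - 72Q + 9Q^2.
The AVC parabola has its vertex at Q = 36/6 = 6, where AVC = 138 - 36·6 + 3·6^2 = $30.
P = $75 exceeds min AVC = $30, so the firm stays open.
P = MC gives 63 - 72Q + 9Q^2 = 0, with roots 1 and 7. Take the larger (rising MC): Q* = 7.
Check: AVC at Q = 7 is $33 ≤ P, so revenue covers variable cost.
Profit = P·Q − TC = 75·7 − 591 = -$66, a loss, but smaller than the $360 fixed cost the firm would lose by shutting down.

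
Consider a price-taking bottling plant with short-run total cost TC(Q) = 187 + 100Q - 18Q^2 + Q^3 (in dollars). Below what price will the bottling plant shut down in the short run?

Short-run supply begins at min AVC. From VC = 100Q - 18Q^2 + Q^3, AVC = 100 - 18Q + Q^2.
At the minimum of AVC, MC = AVC. MC = 100 - 36Q + 3Q^2; setting MC = AVC gives 2Q^2 - 18Q = 0, so Q = 9. min AVC = 19.
For P < $19 the firm produces nothing.

$19 per unit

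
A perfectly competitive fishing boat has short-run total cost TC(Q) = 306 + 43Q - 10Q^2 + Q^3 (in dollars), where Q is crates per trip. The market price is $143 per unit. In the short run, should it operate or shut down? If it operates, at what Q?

Strip out fixed cost: VC = 43Q - 10Q^2 + Q^3. Then AVC = 43 - 10Q + Q^2 and MC = 43 - 20Q + 3Q^2.
AVC hits its minimum where MC = AVC, at Q = 5, giving min AVC = 43 - 10·5 + 5^2 = $18.
Because $143 ≥ $18, revenue can cover variable cost; the firm operates.
Set P = MC: 143 = 43 - 20Q + 3Q^2 → -100 - 20Q + 3Q^2 = 0. The roots are Q = -10/3 and Q = 10; the profit-maximizing output is on the rising part of MC, so Q* = 10.
Check: AVC at Q = 10 is $43 ≤ P, so revenue covers variable cost.
Profit = P·Q − TC = 143·10 − 736 = $694.

Produce at Q = 10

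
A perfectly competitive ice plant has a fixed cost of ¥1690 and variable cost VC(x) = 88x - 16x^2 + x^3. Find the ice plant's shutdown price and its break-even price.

Shutdown price = ¥24; break-even price = ¥179

AVC = 88 - 16x + x^2; minimized at x = 8, giving min AVC = ¥24. That is the shutdown price.
ATC = 1690/x + 88 - 16x + x^2. Setting dATC/dx = −1690/x^2 − 16 + 2x = 0 gives x = 13 (since 2·13^3 − 16·13^2 = 1690).
min ATC = 1690/13 + 88 − 16·13 + 13^2 = ¥179. That is the break-even price.
For ¥24 ≤ P < ¥179 the firm produces at a loss; below ¥24 it shuts down.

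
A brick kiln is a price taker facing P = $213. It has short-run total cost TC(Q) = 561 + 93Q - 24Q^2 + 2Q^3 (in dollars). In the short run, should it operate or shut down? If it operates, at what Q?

Produce at Q = 10

Variable cost is VC = 93Q - 24Q^2 + 2Q^3, so AVC = VC/Q = 93 - 24Q + 2Q^2 and MC = dTC/dQ = 93 - 48Q + 6Q^2.
AVC hits its minimum where MC = AVC, at Q = 6, giving min AVC = 93 - 24·6 + 2·6^2 = $21.
P = $213 exceeds min AVC = $21, so the firm stays open.
P = MC gives -120 - 48Q + 6Q^2 = 0, with roots -2 and 10. Take the larger (rising MC): Q* = 10.
Check: AVC at Q = 10 is $53 ≤ P, so revenue covers variable cost.
Profit = P·Q − TC = 213·10 − 1091 = $1039.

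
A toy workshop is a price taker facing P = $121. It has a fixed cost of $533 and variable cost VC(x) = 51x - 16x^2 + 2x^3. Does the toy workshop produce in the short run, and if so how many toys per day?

From TC, MC = TC'(x) = 51 - 32x + 6x^2 and AVC = VC/x = 51 - 16x + 2x^2.
AVC hits its minimum where MC = AVC, at x = 4, giving min AVC = 51 - 16·4 + 2·4^2 = $19.
Because $121 ≥ $19, revenue can cover variable cost; the firm operates.
Solving P = MC: -70 - 32x + 6x^2 = 0 ⇒ x = -5/3 or 7. On the upward-sloping branch, x* = 7.
Check: AVC at x = 7 is $37 ≤ P, so revenue covers variable cost.
Profit = P·x − TC = 121·7 − 792 = $55.

Produce at x = 7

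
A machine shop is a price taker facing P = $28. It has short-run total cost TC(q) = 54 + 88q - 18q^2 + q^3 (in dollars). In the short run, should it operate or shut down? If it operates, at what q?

Produce at q = 10

Variable cost is VC = 88q - 18q^2 + q^3, so AVC = VC/q = 88 - 18q + q^2 and MC = dTC/dq = 88 - 36q + 3q^2.
AVC hits its minimum where MC = AVC, at q = 9, giving min AVC = 88 - 18·9 + 9^2 = $7.
Because $28 ≥ $7, revenue can cover variable cost; the firm operates.
Set P = MC: 28 = 88 - 36q + 3q^2 → 60 - 36q + 3q^2 = 0. The roots are q = 2 and q = 10; the profit-maximizing output is on the rising part of MC, so q* = 10.
Check: AVC at q = 10 is $8 ≤ P, so revenue covers variable cost.
Profit = P·q − TC = 28·10 − 134 = $146.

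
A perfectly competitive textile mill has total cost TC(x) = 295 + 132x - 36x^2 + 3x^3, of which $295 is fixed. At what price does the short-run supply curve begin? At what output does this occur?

$24 per unit, at x = 6

Short-run supply begins at min AVC. From VC = 132x - 36x^2 + 3x^3, AVC = 132 - 36x + 3x^2.
dAVC/dx = -36 + 6x = 0 gives x = 6. min AVC = 132 - 36·6 + 3·6^2 = 24.
For P < $24 the firm produces nothing.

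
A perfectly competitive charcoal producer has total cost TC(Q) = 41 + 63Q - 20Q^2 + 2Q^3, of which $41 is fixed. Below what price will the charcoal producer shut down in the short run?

The firm shuts down when price falls below the minimum of average variable cost. AVC = VC/Q = 63 - 20Q + 2Q^2.
At the minimum of AVC, MC = AVC. MC = 63 - 40Q + 6Q^2; setting MC = AVC gives 4Q^2 - 20Q = 0, so Q = 5. min AVC = 13.
So the shutdown price is $13.

$13 per unit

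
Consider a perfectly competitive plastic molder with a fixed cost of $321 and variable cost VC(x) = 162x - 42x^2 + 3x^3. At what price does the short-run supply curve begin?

Short-run supply begins at min AVC. From VC = 162x - 42x^2 + 3x^3, AVC = 162 - 42x + 3x^2.
At the minimum of AVC, MC = AVC. MC = 162 - 84x + 9x^2; setting MC = AVC gives 6x^2 - 42x = 0, so x = 7. min AVC = 15.
So the shutdown price is $15.

$15 per unit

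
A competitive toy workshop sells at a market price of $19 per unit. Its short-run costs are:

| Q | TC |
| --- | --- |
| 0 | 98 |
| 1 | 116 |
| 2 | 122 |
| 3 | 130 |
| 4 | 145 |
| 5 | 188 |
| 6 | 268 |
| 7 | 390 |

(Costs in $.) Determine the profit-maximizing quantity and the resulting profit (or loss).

Q = 4; profit = -$69

Profit at each row (π = 19Q − TC): Q=0: -98; Q=1: -97; Q=2: -84; Q=3: -73; Q=4: -69; Q=5: -93; Q=6: -154; Q=7: -257.
Profit is maximized at Q = 4. AVC there is 47/4 = $11.75 ≤ P, so producing beats shutting down (which would give -$98).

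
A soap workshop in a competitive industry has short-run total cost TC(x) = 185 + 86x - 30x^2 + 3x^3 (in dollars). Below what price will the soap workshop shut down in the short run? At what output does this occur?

Short-run supply begins at min AVC. From VC = 86x - 30x^2 + 3x^3, AVC = 86 - 30x + 3x^2.
At the minimum of AVC, MC = AVC. MC = 86 - 60x + 9x^2; setting MC = AVC gives 6x^2 - 30x = 0, so x = 5. min AVC = 11.
The firm shuts down for any P below $11.

$11 per unit, at x = 5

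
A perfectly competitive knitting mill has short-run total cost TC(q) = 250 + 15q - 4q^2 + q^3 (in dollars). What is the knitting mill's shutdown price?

$11 per unit

The firm shuts down when price falls below the minimum of average variable cost. AVC = VC/q = 15 - 4q + q^2.
dAVC/dq = -4 + 2q = 0 gives q = 2. min AVC = 15 - 4·2 + 2^2 = 11.
So the shutdown price is $11.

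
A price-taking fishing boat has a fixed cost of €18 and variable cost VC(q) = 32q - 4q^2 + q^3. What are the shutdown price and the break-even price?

Shutdown price = €28; break-even price = €35

AVC = 32 - 4q + q^2; minimized at q = 2, giving min AVC = €28. That is the shutdown price.
ATC = 18/q + 32 - 4q + q^2. Setting dATC/dq = −18/q^2 − 4 + 2q = 0 gives q = 3 (since 2·3^3 − 4·3^2 = 18).
min ATC = 18/3 + 32 − 4·3 + 3^2 = €35. That is the break-even price.
For €28 ≤ P < €35 the firm produces at a loss; below €28 it shuts down.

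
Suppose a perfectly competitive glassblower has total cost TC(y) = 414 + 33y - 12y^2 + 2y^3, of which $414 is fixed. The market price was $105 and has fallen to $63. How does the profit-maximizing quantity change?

MC = 33 - 24y + 6y^2; the shutdown threshold is min AVC = $15 (at y = 3).
At P = $105 ≥ min AVC, set P = MC on the rising branch: y = 6.
At P = $63 ≥ min AVC, set P = MC: y = 5. The firm stays open but cuts output.

Output falls from 6 to 5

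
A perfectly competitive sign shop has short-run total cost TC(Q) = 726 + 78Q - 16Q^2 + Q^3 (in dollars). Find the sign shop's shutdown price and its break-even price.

Shutdown price = $14; break-even price = $89

AVC = 78 - 16Q + Q^2; minimized at Q = 8, giving min AVC = $14. That is the shutdown price.
ATC = 726/Q + 78 - 16Q + Q^2. Setting dATC/dQ = −726/Q^2 − 16 + 2Q = 0 gives Q = 11 (since 2·11^3 − 16·11^2 = 726).
min ATC = 726/11 + 78 − 16·11 + 11^2 = $89. That is the break-even price.
For $14 ≤ P < $89 the firm produces at a loss; below $14 it shuts down.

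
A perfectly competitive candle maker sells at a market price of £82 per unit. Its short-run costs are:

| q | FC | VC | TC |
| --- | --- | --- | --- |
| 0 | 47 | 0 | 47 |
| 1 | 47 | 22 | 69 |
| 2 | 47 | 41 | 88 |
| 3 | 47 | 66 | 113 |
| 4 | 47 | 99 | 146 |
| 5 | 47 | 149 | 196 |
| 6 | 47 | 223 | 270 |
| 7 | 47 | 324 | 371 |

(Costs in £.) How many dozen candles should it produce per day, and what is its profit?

Tabulate TR − TC: q=0: -47; q=1: 13; q=2: 76; q=3: 133; q=4: 182; q=5: 214; q=6: 222; q=7: 203.
Profit is maximized at q = 6. AVC there is 223/6 = £37.17 ≤ P, so producing beats shutting down (which would give -£47).

q = 6; profit = £222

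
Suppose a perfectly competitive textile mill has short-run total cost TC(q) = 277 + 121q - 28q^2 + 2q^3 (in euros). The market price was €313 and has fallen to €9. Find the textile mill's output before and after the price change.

Output falls from 12 to 0 (the firm shuts down)

AVC = 121 - 28q + 2q^2, minimized at q = 7 where min AVC = €23. MC = 121 - 56q + 6q^2.
With P = €313 above the shutdown price, P = MC gives q = 12.
At P = €9 < min AVC = €23, price no longer covers variable cost at any output, so the firm shuts down: q = 0.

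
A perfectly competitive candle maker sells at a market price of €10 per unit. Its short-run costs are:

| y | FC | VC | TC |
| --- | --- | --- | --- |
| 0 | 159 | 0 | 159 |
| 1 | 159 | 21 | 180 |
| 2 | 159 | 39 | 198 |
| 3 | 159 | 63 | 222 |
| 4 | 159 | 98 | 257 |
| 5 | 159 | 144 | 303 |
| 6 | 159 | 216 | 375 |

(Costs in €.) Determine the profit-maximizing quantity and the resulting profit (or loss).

Profit at each row (π = 10y − TC): y=0: -159; y=1: -170; y=2: -178; y=3: -192; y=4: -217; y=5: -253; y=6: -315.
Profit is highest at y = 0. Equivalently, the lowest AVC in the table is 39/2 ≈ €19.50 at y = 2, and P = €10 falls below it — price never covers variable cost, so the firm shuts down and loses only its fixed cost.

y = 0 (shut down); profit = -€159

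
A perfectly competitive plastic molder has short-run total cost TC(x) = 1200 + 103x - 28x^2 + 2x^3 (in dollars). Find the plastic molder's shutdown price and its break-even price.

AVC = 103 - 28x + 2x^2; minimized at x = 7, giving min AVC = $5. That is the shutdown price.
ATC = 1200/x + 103 - 28x + 2x^2. Setting dATC/dx = −1200/x^2 − 28 + 4x = 0 gives x = 10 (since 4·10^3 − 28·10^2 = 1200).
min ATC = 1200/10 + 103 − 28·10 + 2·10^2 = $143. That is the break-even price.
For $5 ≤ P < $143 the firm produces at a loss; below $5 it shuts down.

Shutdown price = $5; break-even price = $143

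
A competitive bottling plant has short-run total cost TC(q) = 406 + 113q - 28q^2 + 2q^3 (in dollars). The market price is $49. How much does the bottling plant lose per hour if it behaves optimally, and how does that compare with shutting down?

Profit = -$150 at q = 8

AVC = 113 - 28q + 2q^2; min AVC = $15 at q = 7. Since P = $49 ≥ min AVC, the firm produces.
MC = 113 - 56q + 6q^2. Setting P = MC and taking the root on the rising branch gives q* = 8.
TR = 49·8 = 392. TC = 406 + 136 = 542. Profit = 392 − 542 = -$150.
Shutting down would mean losing the fixed cost of $406, so operating at a loss of $150 is better by $256.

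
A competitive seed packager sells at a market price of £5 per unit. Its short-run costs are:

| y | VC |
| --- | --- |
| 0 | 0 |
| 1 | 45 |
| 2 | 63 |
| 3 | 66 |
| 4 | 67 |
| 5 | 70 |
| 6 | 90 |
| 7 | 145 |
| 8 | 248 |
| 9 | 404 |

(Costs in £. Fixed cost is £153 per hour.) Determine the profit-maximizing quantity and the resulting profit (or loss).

Tabulate TR − TC: y=0: -153; y=1: -193; y=2: -206; y=3: -204; y=4: -200; y=5: -198; y=6: -213; y=7: -263; y=8: -361; y=9: -512.
Profit is highest at y = 0. Equivalently, the lowest AVC in the table is 70/5 ≈ £14 at y = 5, and P = £5 falls below it — price never covers variable cost, so the firm shuts down and loses only its fixed cost.

y = 0 (shut down); profit = -£153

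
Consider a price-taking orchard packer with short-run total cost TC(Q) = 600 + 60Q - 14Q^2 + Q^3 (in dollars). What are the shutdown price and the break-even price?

Shutdown price = $11; break-even price = $80

Shutdown price = min AVC. AVC = 60 - 14Q + Q^2, with vertex at Q = 7 and minimum $11.
ATC = 600/Q + 60 - 14Q + Q^2. Setting dATC/dQ = −600/Q^2 − 14 + 2Q = 0 gives Q = 10 (since 2·10^3 − 14·10^2 = 600).
min ATC = 600/10 + 60 − 14·10 + 10^2 = $80. That is the break-even price.
Between these two prices the firm operates at a loss; above $80 it earns a profit.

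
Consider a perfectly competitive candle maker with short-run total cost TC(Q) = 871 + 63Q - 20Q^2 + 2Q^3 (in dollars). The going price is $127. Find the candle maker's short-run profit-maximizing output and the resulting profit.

Profit = -$103 at Q = 8

AVC = 63 - 20Q + 2Q^2; min AVC = $13 at Q = 5. Since P = $127 ≥ min AVC, the firm produces.
With MC = 63 - 40Q + 6Q^2, P = MC on the upward-sloping part at Q* = 8.
TR = 127·8 = 1016. TC = 871 + 248 = 1119. Profit = 1016 − 1119 = -$103.
By producing, the firm covers all variable cost plus $768 of fixed cost; shutting down would lose the full $871.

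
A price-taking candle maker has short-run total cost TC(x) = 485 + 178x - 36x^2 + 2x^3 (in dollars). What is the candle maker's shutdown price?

The firm shuts down when price falls below the minimum of average variable cost. AVC = VC/x = 178 - 36x + 2x^2.
At the minimum of AVC, MC = AVC. MC = 178 - 72x + 6x^2; setting MC = AVC gives 4x^2 - 36x = 0, so x = 9. min AVC = 16.
So the shutdown price is $16.

$16 per unit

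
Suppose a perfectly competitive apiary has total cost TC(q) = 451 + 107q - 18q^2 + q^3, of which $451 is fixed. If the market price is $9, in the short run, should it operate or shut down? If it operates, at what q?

Shut down

From TC, MC = TC'(q) = 107 - 36q + 3q^2 and AVC = VC/q = 107 - 18q + q^2.
The AVC parabola has its vertex at q = 18/2 = 9, where AVC = 107 - 18·9 + 9^2 = $26.
Since P = $9 < min AVC = $26, price fails to cover variable cost at any output.
The firm minimizes its loss by shutting down and losing only its fixed cost of $451.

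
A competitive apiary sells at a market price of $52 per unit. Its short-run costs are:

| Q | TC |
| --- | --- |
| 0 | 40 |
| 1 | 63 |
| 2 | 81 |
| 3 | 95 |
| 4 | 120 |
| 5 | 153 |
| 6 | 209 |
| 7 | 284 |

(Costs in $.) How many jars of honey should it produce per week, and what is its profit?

Q = 5; profit = $107

Tabulate TR − TC: Q=0: -40; Q=1: -11; Q=2: 23; Q=3: 61; Q=4: 88; Q=5: 107; Q=6: 103; Q=7: 80.
Profit is maximized at Q = 5. AVC there is 113/5 = $22.60 ≤ P, so producing beats shutting down (which would give -$40).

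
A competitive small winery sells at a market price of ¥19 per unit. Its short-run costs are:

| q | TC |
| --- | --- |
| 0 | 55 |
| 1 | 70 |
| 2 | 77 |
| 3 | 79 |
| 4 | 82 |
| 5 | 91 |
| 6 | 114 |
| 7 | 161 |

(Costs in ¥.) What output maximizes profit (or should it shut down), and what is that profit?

q = 5; profit = ¥4

Compute π = P·q − TC at each output: q=0: -55; q=1: -51; q=2: -39; q=3: -22; q=4: -6; q=5: 4; q=6: 0; q=7: -28.
Profit is maximized at q = 5. AVC there is 36/5 = ¥7.20 ≤ P, so producing beats shutting down (which would give -¥55).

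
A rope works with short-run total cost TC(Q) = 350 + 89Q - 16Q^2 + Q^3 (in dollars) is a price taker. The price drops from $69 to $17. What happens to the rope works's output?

Output falls from 10 to 0 (the firm shuts down)

MC = 89 - 32Q + 3Q^2; the shutdown threshold is min AVC = $25 (at Q = 8).
At P = $69 ≥ min AVC, set P = MC on the rising branch: Q = 10.
At P = $17 < min AVC = $25, price no longer covers variable cost at any output, so the firm shuts down: Q = 0.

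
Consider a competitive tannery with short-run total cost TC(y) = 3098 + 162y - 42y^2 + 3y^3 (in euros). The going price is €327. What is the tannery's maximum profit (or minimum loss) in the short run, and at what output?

AVC = 162 - 42y + 3y^2; min AVC = €15 at y = 7. Since P = €327 ≥ min AVC, the firm produces.
MC = 162 - 84y + 9y^2. Setting P = MC and taking the root on the rising branch gives y* = 11.
TR = 327·11 = 3597. TC = 3098 + 693 = 3791. Profit = 3597 − 3791 = -€194.
Shutting down would mean losing the fixed cost of €3098, so operating at a loss of €194 is better by €2904.

Profit = -€194 at y = 11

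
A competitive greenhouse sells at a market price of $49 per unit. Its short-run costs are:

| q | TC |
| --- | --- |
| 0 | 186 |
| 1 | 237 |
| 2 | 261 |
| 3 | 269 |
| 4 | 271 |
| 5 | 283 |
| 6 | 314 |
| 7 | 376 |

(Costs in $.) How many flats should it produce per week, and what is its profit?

Tabulate TR − TC: q=0: -186; q=1: -188; q=2: -163; q=3: -122; q=4: -75; q=5: -38; q=6: -20; q=7: -33.
Profit is maximized at q = 6. AVC there is 128/6 = $21.33 ≤ P, so producing beats shutting down (which would give -$186).

q = 6; profit = -$20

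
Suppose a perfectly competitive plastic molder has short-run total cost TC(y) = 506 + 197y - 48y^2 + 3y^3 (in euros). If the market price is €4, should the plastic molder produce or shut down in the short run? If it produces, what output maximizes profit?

Strip out fixed cost: VC = 197y - 48y^2 + 3y^3. Then AVC = 197 - 48y + 3y^2 and MC = 197 - 96y + 9y^2.
AVC is minimized where dAVC/dy = -48 + 6y = 0, at y = 8; min AVC = 197 - 48·8 + 3·8^2 = €5.
P = €4 lies below min AVC = €5; no output level covers variable cost.
Best response: produce nothing and absorb the €506 fixed cost.

Shut down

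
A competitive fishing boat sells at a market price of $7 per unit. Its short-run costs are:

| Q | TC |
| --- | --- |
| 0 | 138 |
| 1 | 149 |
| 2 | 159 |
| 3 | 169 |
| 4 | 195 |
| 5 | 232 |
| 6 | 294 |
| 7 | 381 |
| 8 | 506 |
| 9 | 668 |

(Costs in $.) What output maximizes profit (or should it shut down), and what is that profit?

Profit at each row (π = 7Q − TC): Q=0: -138; Q=1: -142; Q=2: -145; Q=3: -148; Q=4: -167; Q=5: -197; Q=6: -252; Q=7: -332; Q=8: -450; Q=9: -605.
Profit is highest at Q = 0. Equivalently, the lowest AVC in the table is 31/3 ≈ $10.33 at Q = 3, and P = $7 falls below it — price never covers variable cost, so the firm shuts down and loses only its fixed cost.

Q = 0 (shut down); profit = -$138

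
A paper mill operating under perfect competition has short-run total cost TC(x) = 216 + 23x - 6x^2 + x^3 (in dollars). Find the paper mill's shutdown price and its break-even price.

Shutdown price = min AVC. AVC = 23 - 6x + x^2, with vertex at x = 3 and minimum $14.
ATC = 216/x + 23 - 6x + x^2. Setting dATC/dx = −216/x^2 − 6 + 2x = 0 gives x = 6 (since 2·6^3 − 6·6^2 = 216).
min ATC = 216/6 + 23 − 6·6 + 6^2 = $59. That is the break-even price.
Between these two prices the firm operates at a loss; above $59 it earns a profit.

Shutdown price = $14; break-even price = $59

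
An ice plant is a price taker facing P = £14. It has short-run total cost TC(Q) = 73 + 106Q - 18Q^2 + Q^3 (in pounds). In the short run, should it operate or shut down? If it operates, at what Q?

Shut down

Variable cost is VC = 106Q - 18Q^2 + Q^3, so AVC = VC/Q = 106 - 18Q + Q^2 and MC = dTC/dQ = 106 - 36Q + 3Q^2.
AVC hits its minimum where MC = AVC, at Q = 9, giving min AVC = 106 - 18·9 + 9^2 = £25.
P = £14 lies below min AVC = £25; no output level covers variable cost.
The firm minimizes its loss by shutting down and losing only its fixed cost of £73.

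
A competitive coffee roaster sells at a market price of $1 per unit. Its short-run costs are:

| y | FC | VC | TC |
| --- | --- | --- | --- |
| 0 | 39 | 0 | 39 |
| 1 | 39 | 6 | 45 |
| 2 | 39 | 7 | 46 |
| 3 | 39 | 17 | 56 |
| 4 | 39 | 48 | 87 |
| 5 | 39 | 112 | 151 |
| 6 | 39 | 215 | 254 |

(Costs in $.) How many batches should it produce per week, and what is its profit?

y = 0 (shut down); profit = -$39

Compute π = P·y − TC at each output: y=0: -39; y=1: -44; y=2: -44; y=3: -53; y=4: -83; y=5: -146; y=6: -248.
Profit is highest at y = 0. Equivalently, the lowest AVC in the table is 7/2 ≈ $3.50 at y = 2, and P = $1 falls below it — price never covers variable cost, so the firm shuts down and loses only its fixed cost.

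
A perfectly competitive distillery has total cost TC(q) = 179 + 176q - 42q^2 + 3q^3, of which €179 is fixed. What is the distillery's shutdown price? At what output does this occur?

€29 per unit, at q = 7

The shutdown price is the minimum of AVC. VC = 176q - 42q^2 + 3q^3, so AVC = 176 - 42q + 3q^2.
dAVC/dq = -42 + 6q = 0 gives q = 7. min AVC = 176 - 42·7 + 3·7^2 = 29.
So the shutdown price is €29.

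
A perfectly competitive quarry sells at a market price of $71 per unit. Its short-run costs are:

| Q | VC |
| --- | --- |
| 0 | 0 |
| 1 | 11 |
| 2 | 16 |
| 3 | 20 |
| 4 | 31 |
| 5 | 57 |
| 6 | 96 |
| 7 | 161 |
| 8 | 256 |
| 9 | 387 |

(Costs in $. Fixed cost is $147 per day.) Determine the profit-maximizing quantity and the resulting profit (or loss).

Q = 7; profit = $189

Compute π = P·Q − TC at each output: Q=0: -147; Q=1: -87; Q=2: -21; Q=3: 46; Q=4: 106; Q=5: 151; Q=6: 183; Q=7: 189; Q=8: 165; Q=9: 105.
Profit is maximized at Q = 7. AVC there is 161/7 = $23 ≤ P, so producing beats shutting down (which would give -$147).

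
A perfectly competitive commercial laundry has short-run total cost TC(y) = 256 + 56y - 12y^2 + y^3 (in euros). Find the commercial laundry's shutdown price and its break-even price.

Shutdown price = min AVC. AVC = 56 - 12y + y^2, with vertex at y = 6 and minimum €20.
ATC = 256/y + 56 - 12y + y^2. Setting dATC/dy = −256/y^2 − 12 + 2y = 0 gives y = 8 (since 2·8^3 − 12·8^2 = 256).
min ATC = 256/8 + 56 − 12·8 + 8^2 = €56. That is the break-even price.
Between these two prices the firm operates at a loss; above €56 it earns a profit.

Shutdown price = €20; break-even price = €56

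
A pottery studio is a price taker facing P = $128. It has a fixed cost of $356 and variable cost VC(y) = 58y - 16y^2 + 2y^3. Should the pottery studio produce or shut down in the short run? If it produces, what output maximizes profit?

Strip out fixed cost: VC = 58y - 16y^2 + 2y^3. Then AVC = 58 - 16y + 2y^2 and MC = 58 - 32y + 6y^2.
AVC hits its minimum where MC = AVC, at y = 4, giving min AVC = 58 - 16·4 + 2·4^2 = $26.
Because $128 ≥ $26, revenue can cover variable cost; the firm operates.
Set P = MC: 128 = 58 - 32y + 6y^2 → -70 - 32y + 6y^2 = 0. The roots are y = -5/3 and y = 7; the profit-maximizing output is on the rising part of MC, so y* = 7.
Check: AVC at y = 7 is $44 ≤ P, so revenue covers variable cost.
Profit = P·y − TC = 128·7 − 664 = $232.

Produce at y = 7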